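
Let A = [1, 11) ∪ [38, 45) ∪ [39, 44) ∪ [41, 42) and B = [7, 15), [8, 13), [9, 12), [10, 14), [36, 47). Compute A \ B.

[1, 7)

A, merged: [1, 11), [38, 45).
B, merged: [7, 15), [36, 47).
[1, 11) \ B = [1, 7).
[38, 45): entirely removed.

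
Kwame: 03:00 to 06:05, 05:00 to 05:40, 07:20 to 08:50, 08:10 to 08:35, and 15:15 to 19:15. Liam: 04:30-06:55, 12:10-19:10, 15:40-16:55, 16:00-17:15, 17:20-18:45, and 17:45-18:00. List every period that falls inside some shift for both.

A, merged: 03:00-06:05, 07:20-08:50, 15:15-19:15.
B, merged: 04:30-06:55, 12:10-19:10.
03:00-06:05 meets the second set on 04:30-06:05.
07:20-08:50: no overlap with the second set.
15:15-19:15 meets the second set on 15:15-19:10.

04:30-06:05, 15:15-19:10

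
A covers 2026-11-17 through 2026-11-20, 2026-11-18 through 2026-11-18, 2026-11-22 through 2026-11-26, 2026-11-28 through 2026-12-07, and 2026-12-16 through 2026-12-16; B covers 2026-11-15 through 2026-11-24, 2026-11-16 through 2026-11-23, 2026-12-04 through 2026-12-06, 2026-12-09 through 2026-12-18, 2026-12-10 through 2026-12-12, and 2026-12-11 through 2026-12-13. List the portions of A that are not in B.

First set merges to 2026-11-17 through 2026-11-20, 2026-11-22 through 2026-11-26, 2026-11-28 through 2026-12-07, 2026-12-16 through 2026-12-16.
Second set merges to 2026-11-15 through 2026-11-24, 2026-12-04 through 2026-12-06, 2026-12-09 through 2026-12-18.
2026-11-17 through 2026-11-20 lies entirely inside B → drops out.
2026-11-22 through 2026-11-26 with B removed leaves 2026-11-25 through 2026-11-26.
2026-11-28 through 2026-12-07 with B removed leaves 2026-11-28 through 2026-12-03, 2026-12-07 through 2026-12-07.
2026-12-16 through 2026-12-16 lies entirely inside B → drops out.

2026-11-25 through 2026-11-26, 2026-11-28 through 2026-12-03, 2026-12-07 through 2026-12-07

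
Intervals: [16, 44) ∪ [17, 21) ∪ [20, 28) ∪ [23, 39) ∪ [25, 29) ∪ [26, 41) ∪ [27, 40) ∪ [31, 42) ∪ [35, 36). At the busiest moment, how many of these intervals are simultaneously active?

Sweep endpoints in order; track running count of active intervals.
Peak of 6 reached at 27.

6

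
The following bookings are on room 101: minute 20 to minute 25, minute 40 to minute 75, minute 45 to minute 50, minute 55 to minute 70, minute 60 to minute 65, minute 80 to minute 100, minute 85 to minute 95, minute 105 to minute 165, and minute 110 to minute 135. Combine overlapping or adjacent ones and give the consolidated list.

minute 20 to minute 25, minute 40 to minute 75, minute 80 to minute 100, minute 105 to minute 165

minute 40 to minute 75 is disjoint → start new block.
minute 45 to minute 50 overlaps/touches minute 40 to minute 75 → extend to minute 40 to minute 75.
minute 55 to minute 70 overlaps/touches minute 40 to minute 75 → extend to minute 40 to minute 75.
minute 60 to minute 65 overlaps/touches minute 40 to minute 75 → extend to minute 40 to minute 75.
minute 80 to minute 100 is disjoint → start new block.
minute 85 to minute 95 overlaps/touches minute 80 to minute 100 → extend to minute 80 to minute 100.
minute 105 to minute 165 is disjoint → start new block.
minute 110 to minute 135 overlaps/touches minute 105 to minute 165 → extend to minute 105 to minute 165.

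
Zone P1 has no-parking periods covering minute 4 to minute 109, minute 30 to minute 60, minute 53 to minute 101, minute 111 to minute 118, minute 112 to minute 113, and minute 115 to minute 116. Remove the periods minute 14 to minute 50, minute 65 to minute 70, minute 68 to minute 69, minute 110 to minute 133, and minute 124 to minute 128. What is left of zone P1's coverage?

minute 4 to minute 14, minute 50 to minute 65, minute 70 to minute 109

First set merges to minute 4 to minute 109, minute 111 to minute 118.
Second set merges to minute 14 to minute 50, minute 65 to minute 70, minute 110 to minute 133.
minute 4 to minute 109 with B removed leaves minute 4 to minute 14, minute 50 to minute 65, minute 70 to minute 109.
minute 111 to minute 118 lies entirely inside B → drops out.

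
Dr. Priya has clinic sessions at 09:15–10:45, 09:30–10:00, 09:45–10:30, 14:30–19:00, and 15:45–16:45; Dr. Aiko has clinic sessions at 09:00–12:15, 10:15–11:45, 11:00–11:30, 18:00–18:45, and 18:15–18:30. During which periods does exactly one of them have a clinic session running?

Merge the first list: 09:15-10:45, 14:30-19:00.
Merge the second list: 09:00-12:15, 18:00-18:45.
A but not B: 14:30-18:00, 18:45-19:00.
B but not A: 09:00-09:15, 10:45-12:15.
Combining gives A △ B.

09:00-09:15, 10:45-12:15, 14:30-18:00, 18:45-19:00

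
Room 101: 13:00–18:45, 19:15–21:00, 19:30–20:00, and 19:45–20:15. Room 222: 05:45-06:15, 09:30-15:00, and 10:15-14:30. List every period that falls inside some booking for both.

Merge the first list: 13:00-18:45, 19:15-21:00.
Merge the second list: 05:45-06:15, 09:30-15:00.
13:00-18:45 ∩ B → 13:00-15:00.
19:15-21:00 meets no B interval.

13:00-15:00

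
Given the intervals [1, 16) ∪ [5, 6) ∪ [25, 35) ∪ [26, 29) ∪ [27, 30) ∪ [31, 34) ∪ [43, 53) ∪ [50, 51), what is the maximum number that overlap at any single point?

3

At 27, 3 of the intervals are simultaneously active.
No point has more.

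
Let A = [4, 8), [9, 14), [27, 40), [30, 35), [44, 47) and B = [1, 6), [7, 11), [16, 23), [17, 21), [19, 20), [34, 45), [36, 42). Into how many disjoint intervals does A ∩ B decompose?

Merge the first list: [4, 8), [9, 14), [27, 40), [44, 47).
Merge the second list: [1, 6), [7, 11), [16, 23), [34, 45).
A ∩ B = [4, 6), [7, 8), [9, 11), [34, 40), [44, 45).
That is 5 disjoint pieces.

5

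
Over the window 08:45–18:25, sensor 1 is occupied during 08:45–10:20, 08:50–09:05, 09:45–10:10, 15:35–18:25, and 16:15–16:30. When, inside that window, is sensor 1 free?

10:20–15:35

The merged coverage is 08:45–10:20, 15:35–18:25.
Uncovered inside 08:45–18:25: 10:20–15:35.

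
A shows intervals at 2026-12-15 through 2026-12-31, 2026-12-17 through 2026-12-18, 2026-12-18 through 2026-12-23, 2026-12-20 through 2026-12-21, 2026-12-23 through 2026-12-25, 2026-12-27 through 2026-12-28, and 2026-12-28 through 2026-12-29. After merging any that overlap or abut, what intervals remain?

2026-12-15 through 2026-12-31

2026-12-17 through 2026-12-18 overlaps/touches 2026-12-15 through 2026-12-31 → extend to 2026-12-15 through 2026-12-31.
2026-12-18 through 2026-12-23 overlaps/touches 2026-12-15 through 2026-12-31 → extend to 2026-12-15 through 2026-12-31.
2026-12-20 through 2026-12-21 overlaps/touches 2026-12-15 through 2026-12-31 → extend to 2026-12-15 through 2026-12-31.
2026-12-23 through 2026-12-25 overlaps/touches 2026-12-15 through 2026-12-31 → extend to 2026-12-15 through 2026-12-31.
2026-12-27 through 2026-12-28 overlaps/touches 2026-12-15 through 2026-12-31 → extend to 2026-12-15 through 2026-12-31.
2026-12-28 through 2026-12-29 overlaps/touches 2026-12-15 through 2026-12-31 → extend to 2026-12-15 through 2026-12-31.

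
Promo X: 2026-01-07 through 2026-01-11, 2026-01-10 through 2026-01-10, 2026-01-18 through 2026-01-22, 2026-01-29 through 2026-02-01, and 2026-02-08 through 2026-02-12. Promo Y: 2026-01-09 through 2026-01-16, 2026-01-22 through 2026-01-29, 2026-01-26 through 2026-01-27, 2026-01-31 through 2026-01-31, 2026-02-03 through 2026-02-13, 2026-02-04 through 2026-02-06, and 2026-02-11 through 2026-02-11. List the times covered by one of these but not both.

2026-01-07 through 2026-01-08, 2026-01-12 through 2026-01-16, 2026-01-18 through 2026-01-21, 2026-01-23 through 2026-01-28, 2026-01-30 through 2026-01-30, 2026-02-01 through 2026-02-01, 2026-02-03 through 2026-02-07, 2026-02-13 through 2026-02-13

A, merged: 2026-01-07 through 2026-01-11, 2026-01-18 through 2026-01-22, 2026-01-29 through 2026-02-01, 2026-02-08 through 2026-02-12.
B, merged: 2026-01-09 through 2026-01-16, 2026-01-22 through 2026-01-29, 2026-01-31 through 2026-01-31, 2026-02-03 through 2026-02-13.
Only in the first: 2026-01-07 through 2026-01-08, 2026-01-18 through 2026-01-21, 2026-01-30 through 2026-01-30, 2026-02-01 through 2026-02-01.
Only in the second: 2026-01-12 through 2026-01-16, 2026-01-23 through 2026-01-28, 2026-02-03 through 2026-02-07, 2026-02-13 through 2026-02-13.
Together these are the periods covered by exactly one.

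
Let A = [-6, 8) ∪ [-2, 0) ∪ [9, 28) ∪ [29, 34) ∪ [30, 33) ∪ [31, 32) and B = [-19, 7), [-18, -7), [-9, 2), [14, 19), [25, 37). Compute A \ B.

[7, 8) ∪ [9, 14) ∪ [19, 25)

A, merged: [-6, 8), [9, 28), [29, 34).
B, merged: [-19, 7), [14, 19), [25, 37).
[-6, 8) \ B = [7, 8).
[9, 28) \ B = [9, 14), [19, 25).
[29, 34): entirely removed.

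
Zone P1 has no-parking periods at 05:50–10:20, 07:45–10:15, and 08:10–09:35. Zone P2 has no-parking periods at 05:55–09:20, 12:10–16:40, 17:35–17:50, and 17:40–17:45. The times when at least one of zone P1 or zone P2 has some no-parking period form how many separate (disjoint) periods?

3

A, merged: 05:50–10:20.
B, merged: 05:55–09:20, 12:10–16:40, 17:35–17:50.
A ∪ B = 05:50–10:20, 12:10–16:40, 17:35–17:50.
That is 3 disjoint pieces.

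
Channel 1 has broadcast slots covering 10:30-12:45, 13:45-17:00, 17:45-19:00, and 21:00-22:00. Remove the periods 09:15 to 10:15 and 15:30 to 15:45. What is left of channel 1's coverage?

10:30-12:45, 13:45-15:30, 15:45-17:00, 17:45-19:00, 21:00-22:00

10:30-12:45: nothing removed.
13:45-17:00 \ B = 13:45-15:30, 15:45-17:00.
17:45-19:00: nothing removed.
21:00-22:00: nothing removed.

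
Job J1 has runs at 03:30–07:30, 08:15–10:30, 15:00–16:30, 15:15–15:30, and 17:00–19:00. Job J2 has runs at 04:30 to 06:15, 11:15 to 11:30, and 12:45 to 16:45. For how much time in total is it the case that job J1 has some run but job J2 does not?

First set merges to 03:30–07:30, 08:15–10:30, 15:00–16:30, 17:00–19:00.
A \ B = 03:30–04:30, 06:15–07:30, 08:15–10:30, 17:00–19:00.
Total: 1 h + 1 h 15 min + 2 h 15 min + 2 h = 6 h 30 min.

6 h 30 min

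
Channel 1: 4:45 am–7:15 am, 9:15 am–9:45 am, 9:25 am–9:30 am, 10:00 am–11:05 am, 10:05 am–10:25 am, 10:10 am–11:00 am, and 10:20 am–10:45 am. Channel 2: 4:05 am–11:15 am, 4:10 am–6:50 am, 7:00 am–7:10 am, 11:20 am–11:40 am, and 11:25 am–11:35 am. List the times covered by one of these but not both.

Merge the first list: 4:45 am–7:15 am, 9:15 am–9:45 am, 10:00 am–11:05 am.
Merge the second list: 4:05 am–11:15 am, 11:20 am–11:40 am.
A \ B = none.
B \ A = 4:05 am–4:45 am, 7:15 am–9:15 am, 9:45 am–10:00 am, 11:05 am–11:15 am, 11:20 am–11:40 am.
Union of the two gives the symmetric difference.

4:05 am–4:45 am, 7:15 am–9:15 am, 9:45 am–10:00 am, 11:05 am–11:15 am, 11:20 am–11:40 am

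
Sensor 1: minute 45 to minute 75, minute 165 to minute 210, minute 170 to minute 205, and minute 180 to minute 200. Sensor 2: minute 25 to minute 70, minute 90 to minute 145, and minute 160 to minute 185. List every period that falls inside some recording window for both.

minute 45 to minute 70, minute 165 to minute 185

A, merged: minute 45 to minute 75, minute 165 to minute 210.
minute 45 to minute 75 meets the second set on minute 45 to minute 70.
minute 165 to minute 210 meets the second set on minute 165 to minute 185.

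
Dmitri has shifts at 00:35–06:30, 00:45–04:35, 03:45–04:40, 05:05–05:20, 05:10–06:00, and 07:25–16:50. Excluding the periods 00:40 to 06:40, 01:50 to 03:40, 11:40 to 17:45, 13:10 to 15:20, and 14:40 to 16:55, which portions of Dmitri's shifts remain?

00:35-00:40, 07:25-11:40

A, merged: 00:35-06:30, 07:25-16:50.
B, merged: 00:40-06:40, 11:40-17:45.
00:35-06:30 \ B = 00:35-00:40.
07:25-16:50 \ B = 07:25-11:40.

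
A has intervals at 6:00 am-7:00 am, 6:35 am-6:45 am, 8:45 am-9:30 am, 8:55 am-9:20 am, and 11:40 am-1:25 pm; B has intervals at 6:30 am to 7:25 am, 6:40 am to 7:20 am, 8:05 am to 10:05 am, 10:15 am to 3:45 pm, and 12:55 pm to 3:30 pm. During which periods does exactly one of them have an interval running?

Merge the first list: 6:00 am-7:00 am, 8:45 am-9:30 am, 11:40 am-1:25 pm.
Merge the second list: 6:30 am-7:25 am, 8:05 am-10:05 am, 10:15 am-3:45 pm.
A but not B: 6:00 am-6:30 am.
B but not A: 7:00 am-7:25 am, 8:05 am-8:45 am, 9:30 am-10:05 am, 10:15 am-11:40 am, 1:25 pm-3:45 pm.
Combining gives A △ B.

6:00 am-6:30 am, 7:00 am-7:25 am, 8:05 am-8:45 am, 9:30 am-10:05 am, 10:15 am-11:40 am, 1:25 pm-3:45 pm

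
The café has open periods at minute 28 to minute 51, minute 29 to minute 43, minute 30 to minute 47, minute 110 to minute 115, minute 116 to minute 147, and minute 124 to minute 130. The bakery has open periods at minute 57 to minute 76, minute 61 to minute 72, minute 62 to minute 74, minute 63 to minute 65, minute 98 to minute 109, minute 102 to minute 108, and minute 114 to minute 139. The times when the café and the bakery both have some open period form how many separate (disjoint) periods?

Merge the first list: minute 28 to minute 51, minute 110 to minute 115, minute 116 to minute 147.
Merge the second list: minute 57 to minute 76, minute 98 to minute 109, minute 114 to minute 139.
A ∩ B = minute 114 to minute 115, minute 116 to minute 139.
That is 2 disjoint pieces.

2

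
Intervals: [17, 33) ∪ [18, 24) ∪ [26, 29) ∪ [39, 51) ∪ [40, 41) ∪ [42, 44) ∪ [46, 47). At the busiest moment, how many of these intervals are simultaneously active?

Sweep endpoints in order; track running count of active intervals.
Peak of 2 reached at 18.

2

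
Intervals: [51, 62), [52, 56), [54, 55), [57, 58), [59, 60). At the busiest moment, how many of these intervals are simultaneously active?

Sweep endpoints in order; track running count of active intervals.
Peak of 3 reached at 54.

3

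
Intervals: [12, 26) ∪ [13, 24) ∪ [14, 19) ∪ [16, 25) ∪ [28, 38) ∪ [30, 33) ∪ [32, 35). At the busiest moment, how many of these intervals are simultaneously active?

4

Walk the sorted start/end points keeping a running depth.
The depth first hits 4 at 16.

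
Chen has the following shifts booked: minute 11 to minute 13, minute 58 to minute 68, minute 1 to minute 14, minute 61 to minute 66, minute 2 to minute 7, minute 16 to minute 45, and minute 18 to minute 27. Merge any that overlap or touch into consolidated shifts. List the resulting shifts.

Sort by start: minute 1 to minute 14, minute 2 to minute 7, minute 11 to minute 13, minute 16 to minute 45, minute 18 to minute 27, minute 58 to minute 68, minute 61 to minute 66.
minute 2 to minute 7 overlaps/touches minute 1 to minute 14 → extend to minute 1 to minute 14.
minute 11 to minute 13 overlaps/touches minute 1 to minute 14 → extend to minute 1 to minute 14.
minute 16 to minute 45 is disjoint → start new block.
minute 18 to minute 27 overlaps/touches minute 16 to minute 45 → extend to minute 16 to minute 45.
minute 58 to minute 68 is disjoint → start new block.
minute 61 to minute 66 overlaps/touches minute 58 to minute 68 → extend to minute 58 to minute 68.

minute 1 to minute 14, minute 16 to minute 45, minute 58 to minute 68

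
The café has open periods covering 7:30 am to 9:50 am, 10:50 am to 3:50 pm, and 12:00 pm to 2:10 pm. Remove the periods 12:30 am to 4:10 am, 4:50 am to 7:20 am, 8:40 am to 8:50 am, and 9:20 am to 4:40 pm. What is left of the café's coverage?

7:30 am–8:40 am, 8:50 am–9:20 am

First set merges to 7:30 am–9:50 am, 10:50 am–3:50 pm.
7:30 am–9:50 am \ B = 7:30 am–8:40 am, 8:50 am–9:20 am.
10:50 am–3:50 pm: entirely removed.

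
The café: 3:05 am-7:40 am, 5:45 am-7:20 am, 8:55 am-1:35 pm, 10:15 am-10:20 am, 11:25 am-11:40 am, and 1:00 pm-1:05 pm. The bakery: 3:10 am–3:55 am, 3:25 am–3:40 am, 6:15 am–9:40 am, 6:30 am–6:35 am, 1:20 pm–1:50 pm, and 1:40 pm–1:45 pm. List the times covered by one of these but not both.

A, merged: 3:05 am–7:40 am, 8:55 am–1:35 pm.
B, merged: 3:10 am–3:55 am, 6:15 am–9:40 am, 1:20 pm–1:50 pm.
Only in the first: 3:05 am–3:10 am, 3:55 am–6:15 am, 9:40 am–1:20 pm.
Only in the second: 7:40 am–8:55 am, 1:35 pm–1:50 pm.
Together these are the periods covered by exactly one.

3:05 am–3:10 am, 3:55 am–6:15 am, 7:40 am–8:55 am, 9:40 am–1:20 pm, 1:35 pm–1:50 pm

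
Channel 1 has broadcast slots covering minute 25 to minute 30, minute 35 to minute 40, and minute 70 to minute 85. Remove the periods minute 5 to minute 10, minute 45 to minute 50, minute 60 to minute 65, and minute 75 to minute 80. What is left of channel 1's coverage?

minute 25 to minute 30: no B overlap → unchanged.
minute 35 to minute 40: no B overlap → unchanged.
minute 70 to minute 85 minus B → minute 70 to minute 75, minute 80 to minute 85.

minute 25 to minute 30, minute 35 to minute 40, minute 70 to minute 75, minute 80 to minute 85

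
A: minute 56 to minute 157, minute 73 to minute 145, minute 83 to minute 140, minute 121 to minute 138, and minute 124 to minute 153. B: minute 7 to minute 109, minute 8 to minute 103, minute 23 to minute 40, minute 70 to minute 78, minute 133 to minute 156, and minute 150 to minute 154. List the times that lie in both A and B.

minute 56 to minute 109, minute 133 to minute 156

First set merges to minute 56 to minute 157.
Second set merges to minute 7 to minute 109, minute 133 to minute 156.
minute 56 to minute 157 overlaps B on minute 56 to minute 109, minute 133 to minute 156.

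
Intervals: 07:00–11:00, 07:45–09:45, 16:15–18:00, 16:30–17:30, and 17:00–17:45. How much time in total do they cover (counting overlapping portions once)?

5 h 45 min

Merged: 07:00–11:00, 16:15–18:00.
Lengths: 4 h + 1 h 45 min = 5 h 45 min.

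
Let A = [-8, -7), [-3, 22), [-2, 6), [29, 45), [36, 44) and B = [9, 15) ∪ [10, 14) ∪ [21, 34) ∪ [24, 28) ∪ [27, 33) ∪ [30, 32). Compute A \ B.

[-8, -7) ∪ [-3, 9) ∪ [15, 21) ∪ [34, 45)

A, merged: [-8, -7), [-3, 22), [29, 45).
B, merged: [9, 15), [21, 34).
[-8, -7): nothing removed.
[-3, 22) \ B = [-3, 9), [15, 21).
[29, 45) \ B = [34, 45).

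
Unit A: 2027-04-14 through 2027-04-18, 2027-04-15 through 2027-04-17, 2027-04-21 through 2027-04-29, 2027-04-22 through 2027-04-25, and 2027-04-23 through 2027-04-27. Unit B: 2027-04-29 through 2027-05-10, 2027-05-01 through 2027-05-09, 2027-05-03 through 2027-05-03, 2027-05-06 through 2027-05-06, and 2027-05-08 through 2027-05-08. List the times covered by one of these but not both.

2027-04-14 through 2027-04-18, 2027-04-21 through 2027-04-28, 2027-04-30 through 2027-05-10

First set merges to 2027-04-14 through 2027-04-18, 2027-04-21 through 2027-04-29.
Second set merges to 2027-04-29 through 2027-05-10.
A \ B = 2027-04-14 through 2027-04-18, 2027-04-21 through 2027-04-28.
B \ A = 2027-04-30 through 2027-05-10.
Union of the two gives the symmetric difference.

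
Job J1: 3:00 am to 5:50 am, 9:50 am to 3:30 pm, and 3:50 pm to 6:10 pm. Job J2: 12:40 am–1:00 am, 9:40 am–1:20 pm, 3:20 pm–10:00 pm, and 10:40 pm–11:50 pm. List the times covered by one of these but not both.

12:40 am-1:00 am, 3:00 am-5:50 am, 9:40 am-9:50 am, 1:20 pm-3:20 pm, 3:30 pm-3:50 pm, 6:10 pm-10:00 pm, 10:40 pm-11:50 pm

A \ B = 3:00 am-5:50 am, 1:20 pm-3:20 pm.
B \ A = 12:40 am-1:00 am, 9:40 am-9:50 am, 3:30 pm-3:50 pm, 6:10 pm-10:00 pm, 10:40 pm-11:50 pm.
Union of the two gives the symmetric difference.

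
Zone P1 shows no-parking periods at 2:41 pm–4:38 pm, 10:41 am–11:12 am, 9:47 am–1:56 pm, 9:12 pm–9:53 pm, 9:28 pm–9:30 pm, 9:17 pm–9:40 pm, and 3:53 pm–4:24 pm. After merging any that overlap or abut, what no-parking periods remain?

9:47 am–1:56 pm, 2:41 pm–4:38 pm, 9:12 pm–9:53 pm

Sort by start: 9:47 am–1:56 pm, 10:41 am–11:12 am, 2:41 pm–4:38 pm, 3:53 pm–4:24 pm, 9:12 pm–9:53 pm, 9:17 pm–9:40 pm, 9:28 pm–9:30 pm.
10:41 am–11:12 am overlaps/touches 9:47 am–1:56 pm → extend to 9:47 am–1:56 pm.
2:41 pm–4:38 pm is disjoint → start new block.
3:53 pm–4:24 pm overlaps/touches 2:41 pm–4:38 pm → extend to 2:41 pm–4:38 pm.
9:12 pm–9:53 pm is disjoint → start new block.
9:17 pm–9:40 pm overlaps/touches 9:12 pm–9:53 pm → extend to 9:12 pm–9:53 pm.
9:28 pm–9:30 pm overlaps/touches 9:12 pm–9:53 pm → extend to 9:12 pm–9:53 pm.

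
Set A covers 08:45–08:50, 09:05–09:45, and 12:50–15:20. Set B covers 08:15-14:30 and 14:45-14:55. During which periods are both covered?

08:45–08:50, 09:05–09:45, 12:50–14:30, 14:45–14:55

08:45–08:50 ∩ B → 08:45–08:50.
09:05–09:45 ∩ B → 09:05–09:45.
12:50–15:20 ∩ B → 12:50–14:30, 14:45–14:55.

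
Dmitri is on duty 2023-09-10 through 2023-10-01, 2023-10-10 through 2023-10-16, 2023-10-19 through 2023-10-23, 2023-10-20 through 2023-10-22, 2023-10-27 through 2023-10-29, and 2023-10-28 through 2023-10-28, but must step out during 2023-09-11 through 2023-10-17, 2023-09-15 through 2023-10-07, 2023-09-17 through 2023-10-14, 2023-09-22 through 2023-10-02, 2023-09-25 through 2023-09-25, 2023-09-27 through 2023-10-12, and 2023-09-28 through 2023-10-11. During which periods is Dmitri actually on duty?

First set merges to 2023-09-10 through 2023-10-01, 2023-10-10 through 2023-10-16, 2023-10-19 through 2023-10-23, 2023-10-27 through 2023-10-29.
Second set merges to 2023-09-11 through 2023-10-17.
2023-09-10 through 2023-10-01 \ B = 2023-09-10 through 2023-09-10.
2023-10-10 through 2023-10-16: entirely removed.
2023-10-19 through 2023-10-23: nothing removed.
2023-10-27 through 2023-10-29: nothing removed.

2023-09-10 through 2023-09-10, 2023-10-19 through 2023-10-23, 2023-10-27 through 2023-10-29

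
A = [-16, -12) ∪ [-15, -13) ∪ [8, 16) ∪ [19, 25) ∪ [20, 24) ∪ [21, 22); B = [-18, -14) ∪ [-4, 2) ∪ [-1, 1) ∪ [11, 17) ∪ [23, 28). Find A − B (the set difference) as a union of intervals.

[-14, -12) ∪ [8, 11) ∪ [19, 23)

First set merges to [-16, -12), [8, 16), [19, 25).
Second set merges to [-18, -14), [-4, 2), [11, 17), [23, 28).
[-16, -12) with B removed leaves [-14, -12).
[8, 16) with B removed leaves [8, 11).
[19, 25) with B removed leaves [19, 23).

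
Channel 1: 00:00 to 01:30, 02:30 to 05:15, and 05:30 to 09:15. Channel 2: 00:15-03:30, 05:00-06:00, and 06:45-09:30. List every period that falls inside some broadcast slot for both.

00:15–01:30, 02:30–03:30, 05:00–05:15, 05:30–06:00, 06:45–09:15

00:00–01:30 ∩ B → 00:15–01:30.
02:30–05:15 ∩ B → 02:30–03:30, 05:00–05:15.
05:30–09:15 ∩ B → 05:30–06:00, 06:45–09:15.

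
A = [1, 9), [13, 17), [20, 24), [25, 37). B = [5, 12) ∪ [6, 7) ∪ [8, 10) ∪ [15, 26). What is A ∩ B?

[5, 9) ∪ [15, 17) ∪ [20, 24) ∪ [25, 26)

Merge the second list: [5, 12), [15, 26).
[1, 9) ∩ B → [5, 9).
[13, 17) ∩ B → [15, 17).
[20, 24) ∩ B → [20, 24).
[25, 37) ∩ B → [25, 26).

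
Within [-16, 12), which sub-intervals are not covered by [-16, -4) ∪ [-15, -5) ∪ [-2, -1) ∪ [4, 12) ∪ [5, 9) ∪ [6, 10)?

After merging, the occupied span is [-16, -4), [-2, -1), [4, 12).
Complement within [-16, 12): [-4, -2), [-1, 4).

[-4, -2) ∪ [-1, 4)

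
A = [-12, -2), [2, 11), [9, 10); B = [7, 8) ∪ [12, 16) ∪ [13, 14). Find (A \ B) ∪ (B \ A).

First set merges to [-12, -2), [2, 11).
Second set merges to [7, 8), [12, 16).
A \ B = [-12, -2), [2, 7), [8, 11).
B \ A = [12, 16).
Union of the two gives the symmetric difference.

[-12, -2) ∪ [2, 7) ∪ [8, 11) ∪ [12, 16)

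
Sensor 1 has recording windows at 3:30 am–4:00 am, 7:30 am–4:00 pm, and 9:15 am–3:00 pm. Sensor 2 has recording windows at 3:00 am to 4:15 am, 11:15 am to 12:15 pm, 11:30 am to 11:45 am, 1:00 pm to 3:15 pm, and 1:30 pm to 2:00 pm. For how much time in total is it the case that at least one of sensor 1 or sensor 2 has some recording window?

First set merges to 3:30 am-4:00 am, 7:30 am-4:00 pm.
Second set merges to 3:00 am-4:15 am, 11:15 am-12:15 pm, 1:00 pm-3:15 pm.
A ∪ B = 3:00 am-4:15 am, 7:30 am-4:00 pm.
Total: 1 h 15 min + 8 h 30 min = 9 h 45 min.

9 h 45 min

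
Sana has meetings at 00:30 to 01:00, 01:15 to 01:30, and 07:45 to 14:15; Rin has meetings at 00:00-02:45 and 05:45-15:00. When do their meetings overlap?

00:30–01:00, 01:15–01:30, 07:45–14:15

00:30–01:00 meets the second set on 00:30–01:00.
01:15–01:30 meets the second set on 01:15–01:30.
07:45–14:15 meets the second set on 07:45–14:15.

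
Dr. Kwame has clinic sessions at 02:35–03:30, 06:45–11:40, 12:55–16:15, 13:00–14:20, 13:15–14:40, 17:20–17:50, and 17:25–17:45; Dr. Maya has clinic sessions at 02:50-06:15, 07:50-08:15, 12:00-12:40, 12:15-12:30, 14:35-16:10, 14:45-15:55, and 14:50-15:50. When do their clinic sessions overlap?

02:50-03:30, 07:50-08:15, 14:35-16:10

Merge the first list: 02:35-03:30, 06:45-11:40, 12:55-16:15, 17:20-17:50.
Merge the second list: 02:50-06:15, 07:50-08:15, 12:00-12:40, 14:35-16:10.
02:35-03:30 overlaps B on 02:50-03:30.
06:45-11:40 overlaps B on 07:50-08:15.
12:55-16:15 overlaps B on 14:35-16:10.
17:20-17:50 falls entirely outside B.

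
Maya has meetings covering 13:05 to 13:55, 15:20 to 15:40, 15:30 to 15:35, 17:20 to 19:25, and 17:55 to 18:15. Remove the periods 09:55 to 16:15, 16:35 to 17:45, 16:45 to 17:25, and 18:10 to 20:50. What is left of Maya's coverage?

First set merges to 13:05–13:55, 15:20–15:40, 17:20–19:25.
Second set merges to 09:55–16:15, 16:35–17:45, 18:10–20:50.
13:05–13:55: fully covered by B → removed.
15:20–15:40: fully covered by B → removed.
17:20–19:25 minus B → 17:45–18:10.

17:45–18:10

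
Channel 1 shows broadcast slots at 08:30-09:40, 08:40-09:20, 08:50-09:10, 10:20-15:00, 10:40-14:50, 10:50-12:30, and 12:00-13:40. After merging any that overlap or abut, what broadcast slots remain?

08:30–09:40, 10:20–15:00

08:40–09:20 overlaps/touches 08:30–09:40 → extend to 08:30–09:40.
08:50–09:10 overlaps/touches 08:30–09:40 → extend to 08:30–09:40.
10:20–15:00 is disjoint → start new block.
10:40–14:50 overlaps/touches 10:20–15:00 → extend to 10:20–15:00.
10:50–12:30 overlaps/touches 10:20–15:00 → extend to 10:20–15:00.
12:00–13:40 overlaps/touches 10:20–15:00 → extend to 10:20–15:00.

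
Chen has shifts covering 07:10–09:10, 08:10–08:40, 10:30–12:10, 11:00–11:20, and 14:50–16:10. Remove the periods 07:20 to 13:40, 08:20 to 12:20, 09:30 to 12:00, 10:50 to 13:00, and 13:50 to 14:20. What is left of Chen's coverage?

Merge the first list: 07:10–09:10, 10:30–12:10, 14:50–16:10.
Merge the second list: 07:20–13:40, 13:50–14:20.
07:10–09:10 with B removed leaves 07:10–07:20.
10:30–12:10 lies entirely inside B → drops out.
14:50–16:10 is untouched.

07:10–07:20, 14:50–16:10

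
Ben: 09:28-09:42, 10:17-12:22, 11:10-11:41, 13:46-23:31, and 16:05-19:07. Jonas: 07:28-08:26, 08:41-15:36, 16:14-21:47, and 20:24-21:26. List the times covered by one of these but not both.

07:28-08:26, 08:41-09:28, 09:42-10:17, 12:22-13:46, 15:36-16:14, 21:47-23:31

A, merged: 09:28-09:42, 10:17-12:22, 13:46-23:31.
B, merged: 07:28-08:26, 08:41-15:36, 16:14-21:47.
Only in the first: 15:36-16:14, 21:47-23:31.
Only in the second: 07:28-08:26, 08:41-09:28, 09:42-10:17, 12:22-13:46.
Together these are the periods covered by exactly one.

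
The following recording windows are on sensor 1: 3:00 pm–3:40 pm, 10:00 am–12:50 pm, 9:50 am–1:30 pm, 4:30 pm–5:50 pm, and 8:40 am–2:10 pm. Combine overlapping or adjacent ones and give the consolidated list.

8:40 am–2:10 pm, 3:00 pm–3:40 pm, 4:30 pm–5:50 pm

Sort by start: 8:40 am–2:10 pm, 9:50 am–1:30 pm, 10:00 am–12:50 pm, 3:00 pm–3:40 pm, 4:30 pm–5:50 pm.
9:50 am–1:30 pm overlaps/touches 8:40 am–2:10 pm → extend to 8:40 am–2:10 pm.
10:00 am–12:50 pm overlaps/touches 8:40 am–2:10 pm → extend to 8:40 am–2:10 pm.
3:00 pm–3:40 pm is disjoint → start new block.
4:30 pm–5:50 pm is disjoint → start new block.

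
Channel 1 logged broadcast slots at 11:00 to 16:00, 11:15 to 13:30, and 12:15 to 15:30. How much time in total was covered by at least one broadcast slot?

Merged: 11:00-16:00.
Length: 5 h.

5 h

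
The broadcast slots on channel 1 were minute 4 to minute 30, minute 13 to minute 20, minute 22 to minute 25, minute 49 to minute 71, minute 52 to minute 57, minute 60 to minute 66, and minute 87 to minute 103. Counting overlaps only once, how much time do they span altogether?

64 minutes

Merged: minute 4 to minute 30, minute 49 to minute 71, minute 87 to minute 103.
Lengths: 26 minutes + 22 minutes + 16 minutes = 64 minutes.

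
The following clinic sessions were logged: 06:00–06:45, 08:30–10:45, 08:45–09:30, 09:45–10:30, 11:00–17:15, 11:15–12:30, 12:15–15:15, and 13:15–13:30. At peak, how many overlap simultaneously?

Walk the sorted start/end points keeping a running depth.
The depth first hits 3 at 12:15.

3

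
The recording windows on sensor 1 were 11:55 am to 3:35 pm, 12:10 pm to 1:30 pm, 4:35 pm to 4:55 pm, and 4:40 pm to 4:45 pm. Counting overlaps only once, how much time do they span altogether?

4 h

Merged: 11:55 am-3:35 pm, 4:35 pm-4:55 pm.
Lengths: 3 h 40 min + 20 min = 4 h.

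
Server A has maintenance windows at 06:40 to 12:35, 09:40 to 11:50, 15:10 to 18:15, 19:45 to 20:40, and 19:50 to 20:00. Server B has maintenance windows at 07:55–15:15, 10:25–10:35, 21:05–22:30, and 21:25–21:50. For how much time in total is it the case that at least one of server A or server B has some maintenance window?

13 h 55 min

Merge the first list: 06:40-12:35, 15:10-18:15, 19:45-20:40.
Merge the second list: 07:55-15:15, 21:05-22:30.
A ∪ B = 06:40-18:15, 19:45-20:40, 21:05-22:30.
Total: 11 h 35 min + 55 min + 1 h 25 min = 13 h 55 min.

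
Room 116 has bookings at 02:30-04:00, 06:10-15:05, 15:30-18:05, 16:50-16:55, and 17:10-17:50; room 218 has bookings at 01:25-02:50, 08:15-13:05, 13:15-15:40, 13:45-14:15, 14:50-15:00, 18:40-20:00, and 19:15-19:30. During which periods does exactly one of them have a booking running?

01:25-02:30, 02:50-04:00, 06:10-08:15, 13:05-13:15, 15:05-15:30, 15:40-18:05, 18:40-20:00

First set merges to 02:30-04:00, 06:10-15:05, 15:30-18:05.
Second set merges to 01:25-02:50, 08:15-13:05, 13:15-15:40, 18:40-20:00.
A but not B: 02:50-04:00, 06:10-08:15, 13:05-13:15, 15:40-18:05.
B but not A: 01:25-02:30, 15:05-15:30, 18:40-20:00.
Combining gives A △ B.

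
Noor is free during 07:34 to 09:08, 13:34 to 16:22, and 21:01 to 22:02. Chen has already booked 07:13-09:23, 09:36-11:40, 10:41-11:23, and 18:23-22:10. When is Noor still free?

Second set merges to 07:13-09:23, 09:36-11:40, 18:23-22:10.
07:34-09:08: entirely removed.
13:34-16:22: nothing removed.
21:01-22:02: entirely removed.

13:34-16:22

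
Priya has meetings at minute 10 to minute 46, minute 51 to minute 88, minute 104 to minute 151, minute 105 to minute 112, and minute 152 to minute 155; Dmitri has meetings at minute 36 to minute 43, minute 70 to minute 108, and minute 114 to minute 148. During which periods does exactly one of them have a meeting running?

minute 10 to minute 36, minute 43 to minute 46, minute 51 to minute 70, minute 88 to minute 104, minute 108 to minute 114, minute 148 to minute 151, minute 152 to minute 155

Merge the first list: minute 10 to minute 46, minute 51 to minute 88, minute 104 to minute 151, minute 152 to minute 155.
A but not B: minute 10 to minute 36, minute 43 to minute 46, minute 51 to minute 70, minute 108 to minute 114, minute 148 to minute 151, minute 152 to minute 155.
B but not A: minute 88 to minute 104.
Combining gives A △ B.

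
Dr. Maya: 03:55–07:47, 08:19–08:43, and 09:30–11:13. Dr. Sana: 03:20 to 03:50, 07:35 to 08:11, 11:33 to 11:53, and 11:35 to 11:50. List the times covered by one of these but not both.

03:20–03:50, 03:55–07:35, 07:47–08:11, 08:19–08:43, 09:30–11:13, 11:33–11:53

Second set merges to 03:20–03:50, 07:35–08:11, 11:33–11:53.
A but not B: 03:55–07:35, 08:19–08:43, 09:30–11:13.
B but not A: 03:20–03:50, 07:47–08:11, 11:33–11:53.
Combining gives A △ B.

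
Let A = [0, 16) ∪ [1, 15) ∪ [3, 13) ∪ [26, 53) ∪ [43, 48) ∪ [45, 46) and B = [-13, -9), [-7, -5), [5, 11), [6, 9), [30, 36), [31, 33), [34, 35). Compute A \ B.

First set merges to [0, 16), [26, 53).
Second set merges to [-13, -9), [-7, -5), [5, 11), [30, 36).
[0, 16) with B removed leaves [0, 5), [11, 16).
[26, 53) with B removed leaves [26, 30), [36, 53).

[0, 5) ∪ [11, 16) ∪ [26, 30) ∪ [36, 53)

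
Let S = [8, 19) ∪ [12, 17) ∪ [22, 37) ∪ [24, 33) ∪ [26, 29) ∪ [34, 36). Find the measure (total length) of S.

26

Merged: [8, 19), [22, 37).
Lengths: 11 + 15 = 26.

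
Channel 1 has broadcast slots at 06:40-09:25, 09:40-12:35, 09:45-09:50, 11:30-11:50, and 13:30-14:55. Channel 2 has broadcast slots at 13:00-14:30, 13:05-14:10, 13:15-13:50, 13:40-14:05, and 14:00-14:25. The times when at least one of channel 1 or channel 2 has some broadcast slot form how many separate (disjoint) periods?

3

A, merged: 06:40-09:25, 09:40-12:35, 13:30-14:55.
B, merged: 13:00-14:30.
A ∪ B = 06:40-09:25, 09:40-12:35, 13:00-14:55.
That is 3 disjoint pieces.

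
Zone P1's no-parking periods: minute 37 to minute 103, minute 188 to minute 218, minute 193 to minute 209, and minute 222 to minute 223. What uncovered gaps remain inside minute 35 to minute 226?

minute 35 to minute 37, minute 103 to minute 188, minute 218 to minute 222, minute 223 to minute 226

After merging, the occupied span is minute 37 to minute 103, minute 188 to minute 218, minute 222 to minute 223.
Uncovered inside minute 35 to minute 226: minute 35 to minute 37, minute 103 to minute 188, minute 218 to minute 222, minute 223 to minute 226.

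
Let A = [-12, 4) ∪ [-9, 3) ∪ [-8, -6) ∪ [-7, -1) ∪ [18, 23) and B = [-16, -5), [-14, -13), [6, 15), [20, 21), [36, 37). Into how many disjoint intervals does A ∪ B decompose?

4

A, merged: [-12, 4), [18, 23).
B, merged: [-16, -5), [6, 15), [20, 21), [36, 37).
A ∪ B = [-16, 4), [6, 15), [18, 23), [36, 37).
That is 4 disjoint pieces.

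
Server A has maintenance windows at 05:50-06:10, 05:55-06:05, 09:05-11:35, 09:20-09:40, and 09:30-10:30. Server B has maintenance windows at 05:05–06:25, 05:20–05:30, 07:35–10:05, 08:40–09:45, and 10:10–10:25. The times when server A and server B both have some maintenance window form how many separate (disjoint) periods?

First set merges to 05:50–06:10, 09:05–11:35.
Second set merges to 05:05–06:25, 07:35–10:05, 10:10–10:25.
A ∩ B = 05:50–06:10, 09:05–10:05, 10:10–10:25.
That is 3 disjoint pieces.

3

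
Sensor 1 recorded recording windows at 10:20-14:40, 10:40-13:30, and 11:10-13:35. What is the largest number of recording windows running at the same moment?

Sweep endpoints in order; track running count of active intervals.
Peak of 3 reached at 11:10.

3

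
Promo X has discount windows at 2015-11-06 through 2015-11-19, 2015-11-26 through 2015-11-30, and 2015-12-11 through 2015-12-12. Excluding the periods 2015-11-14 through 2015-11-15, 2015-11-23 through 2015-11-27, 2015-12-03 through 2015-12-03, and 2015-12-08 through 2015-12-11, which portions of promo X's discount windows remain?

2015-11-06 through 2015-11-13, 2015-11-16 through 2015-11-19, 2015-11-28 through 2015-11-30, 2015-12-12 through 2015-12-12

2015-11-06 through 2015-11-19 minus B → 2015-11-06 through 2015-11-13, 2015-11-16 through 2015-11-19.
2015-11-26 through 2015-11-30 minus B → 2015-11-28 through 2015-11-30.
2015-12-11 through 2015-12-12 minus B → 2015-12-12 through 2015-12-12.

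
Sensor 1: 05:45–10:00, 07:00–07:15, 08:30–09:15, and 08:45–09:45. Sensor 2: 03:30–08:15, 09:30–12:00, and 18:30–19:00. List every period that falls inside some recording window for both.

A, merged: 05:45–10:00.
05:45–10:00 meets the second set on 05:45–08:15, 09:30–10:00.

05:45–08:15, 09:30–10:00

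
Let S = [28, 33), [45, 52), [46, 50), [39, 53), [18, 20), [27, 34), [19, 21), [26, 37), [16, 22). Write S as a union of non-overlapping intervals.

Sort by start: [16, 22), [18, 20), [19, 21), [26, 37), [27, 34), [28, 33), [39, 53), [45, 52), [46, 50).
[18, 20) overlaps/touches [16, 22) → extend to [16, 22).
[19, 21) overlaps/touches [16, 22) → extend to [16, 22).
[26, 37) is disjoint → start new block.
[27, 34) overlaps/touches [26, 37) → extend to [26, 37).
[28, 33) overlaps/touches [26, 37) → extend to [26, 37).
[39, 53) is disjoint → start new block.
[45, 52) overlaps/touches [39, 53) → extend to [39, 53).
[46, 50) overlaps/touches [39, 53) → extend to [39, 53).

[16, 22) ∪ [26, 37) ∪ [39, 53)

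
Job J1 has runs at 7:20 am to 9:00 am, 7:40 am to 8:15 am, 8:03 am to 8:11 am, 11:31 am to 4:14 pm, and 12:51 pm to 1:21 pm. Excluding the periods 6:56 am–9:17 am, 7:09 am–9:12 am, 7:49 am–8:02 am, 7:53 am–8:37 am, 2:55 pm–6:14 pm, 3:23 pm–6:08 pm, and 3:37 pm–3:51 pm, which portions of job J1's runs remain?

A, merged: 7:20 am–9:00 am, 11:31 am–4:14 pm.
B, merged: 6:56 am–9:17 am, 2:55 pm–6:14 pm.
7:20 am–9:00 am: entirely removed.
11:31 am–4:14 pm \ B = 11:31 am–2:55 pm.

11:31 am–2:55 pm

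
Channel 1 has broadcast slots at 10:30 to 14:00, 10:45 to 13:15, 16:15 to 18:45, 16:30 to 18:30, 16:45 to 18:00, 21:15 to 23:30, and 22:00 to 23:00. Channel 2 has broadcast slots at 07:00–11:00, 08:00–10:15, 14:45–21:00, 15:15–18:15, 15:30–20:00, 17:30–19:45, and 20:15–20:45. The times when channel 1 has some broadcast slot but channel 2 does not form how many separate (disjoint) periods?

A, merged: 10:30–14:00, 16:15–18:45, 21:15–23:30.
B, merged: 07:00–11:00, 14:45–21:00.
A \ B = 11:00–14:00, 21:15–23:30.
That is 2 disjoint pieces.

2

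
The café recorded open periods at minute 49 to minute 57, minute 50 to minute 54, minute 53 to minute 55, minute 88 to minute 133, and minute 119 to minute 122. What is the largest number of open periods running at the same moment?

Walk the sorted start/end points keeping a running depth.
The depth first hits 3 at minute 53.

3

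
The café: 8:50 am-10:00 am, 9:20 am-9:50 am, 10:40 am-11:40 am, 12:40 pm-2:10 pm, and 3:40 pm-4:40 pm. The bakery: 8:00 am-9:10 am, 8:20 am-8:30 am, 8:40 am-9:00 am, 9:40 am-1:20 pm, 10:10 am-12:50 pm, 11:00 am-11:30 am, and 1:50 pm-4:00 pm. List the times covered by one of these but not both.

First set merges to 8:50 am–10:00 am, 10:40 am–11:40 am, 12:40 pm–2:10 pm, 3:40 pm–4:40 pm.
Second set merges to 8:00 am–9:10 am, 9:40 am–1:20 pm, 1:50 pm–4:00 pm.
A but not B: 9:10 am–9:40 am, 1:20 pm–1:50 pm, 4:00 pm–4:40 pm.
B but not A: 8:00 am–8:50 am, 10:00 am–10:40 am, 11:40 am–12:40 pm, 2:10 pm–3:40 pm.
Combining gives A △ B.

8:00 am–8:50 am, 9:10 am–9:40 am, 10:00 am–10:40 am, 11:40 am–12:40 pm, 1:20 pm–1:50 pm, 2:10 pm–3:40 pm, 4:00 pm–4:40 pm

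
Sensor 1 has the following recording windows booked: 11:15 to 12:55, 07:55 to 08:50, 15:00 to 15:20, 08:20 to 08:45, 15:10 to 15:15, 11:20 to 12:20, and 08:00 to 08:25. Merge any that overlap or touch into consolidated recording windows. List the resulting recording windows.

07:55–08:50, 11:15–12:55, 15:00–15:20

Sort by start: 07:55–08:50, 08:00–08:25, 08:20–08:45, 11:15–12:55, 11:20–12:20, 15:00–15:20, 15:10–15:15.
08:00–08:25 overlaps/touches 07:55–08:50 → extend to 07:55–08:50.
08:20–08:45 overlaps/touches 07:55–08:50 → extend to 07:55–08:50.
11:15–12:55 is disjoint → start new block.
11:20–12:20 overlaps/touches 11:15–12:55 → extend to 11:15–12:55.
15:00–15:20 is disjoint → start new block.
15:10–15:15 overlaps/touches 15:00–15:20 → extend to 15:00–15:20.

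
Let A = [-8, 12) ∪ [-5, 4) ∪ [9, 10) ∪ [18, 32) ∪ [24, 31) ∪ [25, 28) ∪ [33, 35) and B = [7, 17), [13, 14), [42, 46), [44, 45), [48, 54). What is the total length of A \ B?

31

Merge the first list: [-8, 12), [18, 32), [33, 35).
Merge the second list: [7, 17), [42, 46), [48, 54).
A \ B = [-8, 7), [18, 32), [33, 35).
Total: 15 + 14 + 2 = 31.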